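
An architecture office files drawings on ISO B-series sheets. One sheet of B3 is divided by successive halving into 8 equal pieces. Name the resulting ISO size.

B6

8 = 2^3, so 3 halving steps.
B3 → B4 → … → B6 after 3 steps.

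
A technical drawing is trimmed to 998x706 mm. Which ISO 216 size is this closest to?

B1 (707 × 1000 mm)

Aspect ratio 998/706 ≈ 1.414 — close to the ISO √2 ≈ 1.414.
In the B-series (B0 = 1000 × 1414 mm): B1 = 707 × 1000 mm.
Off by 3 mm total — nearest standard size.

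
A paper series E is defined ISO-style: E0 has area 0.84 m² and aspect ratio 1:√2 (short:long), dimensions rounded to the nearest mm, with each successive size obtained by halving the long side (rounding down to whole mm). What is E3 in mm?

272 × 385 mm

Let E0's short side be w mm. w · w√2 = 0.84 m² = 840,000 mm², so w ≈ 770.7 mm and w√2 ≈ 1089.9 mm → E0 = 771 × 1090 mm.
E1: ⌊1090/2⌋ × 771 = 545 × 771 mm
E2: ⌊771/2⌋ × 545 = 385 × 545 mm
E3: ⌊545/2⌋ × 385 = 272 × 385 mm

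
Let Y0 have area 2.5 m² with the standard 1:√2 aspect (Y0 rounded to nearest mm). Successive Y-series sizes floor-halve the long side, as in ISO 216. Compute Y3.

Let Y0's short side be w mm. w · w√2 = 2.5 m² = 2,500,000 mm², so w ≈ 1329.6 mm and w√2 ≈ 1880.3 mm → Y0 = 1330 × 1880 mm.
Y1: ⌊1880/2⌋ × 1330 = 940 × 1330 mm
Y2: ⌊1330/2⌋ × 940 = 665 × 940 mm
Y3: ⌊940/2⌋ × 665 = 470 × 665 mm

470 × 665 mm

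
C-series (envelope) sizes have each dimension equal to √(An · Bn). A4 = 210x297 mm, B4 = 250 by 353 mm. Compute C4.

229 × 324 mm

Short side: √(210 · 250) = √52500 ≈ 229.1 → 229 mm
Long side: √(297 · 353) = √104841 ≈ 323.8 → 324 mm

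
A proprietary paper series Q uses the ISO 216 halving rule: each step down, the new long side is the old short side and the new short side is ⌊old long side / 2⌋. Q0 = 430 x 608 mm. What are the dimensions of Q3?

152 × 215 mm

Q1: ⌊608/2⌋ × 430 = 304 × 430 mm
Q2: ⌊430/2⌋ × 304 = 215 × 304 mm
Q3: ⌊304/2⌋ × 215 = 152 × 215 mm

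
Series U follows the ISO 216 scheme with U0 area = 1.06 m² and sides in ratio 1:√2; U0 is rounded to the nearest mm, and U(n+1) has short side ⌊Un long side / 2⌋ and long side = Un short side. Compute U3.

306 × 433 mm

Let U0's short side be w mm. w · w√2 = 1.06 m² = 1,060,000 mm², so w ≈ 865.8 mm and w√2 ≈ 1224.4 mm → U0 = 866 × 1224 mm.
U1: ⌊1224/2⌋ × 866 = 612 × 866 mm
U2: ⌊866/2⌋ × 612 = 433 × 612 mm
U3: ⌊612/2⌋ × 433 = 306 × 433 mm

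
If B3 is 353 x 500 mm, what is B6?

B4: ⌊500/2⌋ × 353 = 250 × 353 mm
B5: ⌊353/2⌋ × 250 = 176 × 250 mm
B6: ⌊250/2⌋ × 176 = 125 × 176 mm

125 × 176 mm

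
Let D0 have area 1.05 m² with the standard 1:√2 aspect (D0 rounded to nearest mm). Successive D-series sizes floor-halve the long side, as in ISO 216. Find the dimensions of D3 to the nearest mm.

Let D0's short side be w mm. w · w√2 = 1.05 m² = 1,050,000 mm², so w ≈ 861.7 mm and w√2 ≈ 1218.6 mm → D0 = 862 × 1219 mm.
D1: ⌊1219/2⌋ × 862 = 609 × 862 mm
D2: ⌊862/2⌋ × 609 = 431 × 609 mm
D3: ⌊609/2⌋ × 431 = 304 × 431 mm

304 × 431 mm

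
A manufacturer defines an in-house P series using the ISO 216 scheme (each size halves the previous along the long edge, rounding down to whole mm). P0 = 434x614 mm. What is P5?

P1: ⌊614/2⌋ × 434 = 307 × 434 mm
P2: ⌊434/2⌋ × 307 = 217 × 307 mm
P3: ⌊307/2⌋ × 217 = 153 × 217 mm
P4: ⌊217/2⌋ × 153 = 108 × 153 mm
P5: ⌊153/2⌋ × 108 = 76 × 108 mm

76 × 108 mm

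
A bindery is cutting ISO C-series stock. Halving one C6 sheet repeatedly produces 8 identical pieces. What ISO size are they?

8 = 2^3, so 3 halving steps.
C6 → C7 → … → C9 after 3 steps.

C9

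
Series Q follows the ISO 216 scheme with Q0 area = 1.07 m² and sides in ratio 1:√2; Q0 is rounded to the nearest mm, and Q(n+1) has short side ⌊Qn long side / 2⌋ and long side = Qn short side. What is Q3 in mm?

Let Q0's short side be w mm. w · w√2 = 1.07 m² = 1,070,000 mm², so w ≈ 869.8 mm and w√2 ≈ 1230.1 mm → Q0 = 870 × 1230 mm.
Q1: ⌊1230/2⌋ × 870 = 615 × 870 mm
Q2: ⌊870/2⌋ × 615 = 435 × 615 mm
Q3: ⌊615/2⌋ × 435 = 307 × 435 mm

307 × 435 mm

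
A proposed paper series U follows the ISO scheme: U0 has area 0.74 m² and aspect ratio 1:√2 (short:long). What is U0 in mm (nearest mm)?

723 × 1023 mm

Let the short side be w mm. Then w · w√2 = 0.74 m² = 740,000 mm².
w² = 740,000/√2, so w ≈ 723.4 mm; long side = w√2 ≈ 1023.0 mm.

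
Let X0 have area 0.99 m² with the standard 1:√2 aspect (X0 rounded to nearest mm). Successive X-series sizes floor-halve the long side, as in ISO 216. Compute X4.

Let X0's short side be w mm. w · w√2 = 0.99 m² = 990,000 mm², so w ≈ 836.7 mm and w√2 ≈ 1183.2 mm → X0 = 837 × 1183 mm.
X1: ⌊1183/2⌋ × 837 = 591 × 837 mm
X2: ⌊837/2⌋ × 591 = 418 × 591 mm
X3: ⌊591/2⌋ × 418 = 295 × 418 mm
X4: ⌊418/2⌋ × 295 = 209 × 295 mm

209 × 295 mm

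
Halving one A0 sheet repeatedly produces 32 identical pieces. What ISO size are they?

A5

32 = 2^5, so 5 halving steps.
A0 → A1 → … → A5 after 5 steps.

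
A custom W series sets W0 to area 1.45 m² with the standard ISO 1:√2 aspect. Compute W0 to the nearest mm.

Let the short side be w mm. Then w · w√2 = 1.45 m² = 1,450,000 mm².
w² = 1,450,000/√2, so w ≈ 1012.6 mm; long side = w√2 ≈ 1432.0 mm.

1013 × 1432 mm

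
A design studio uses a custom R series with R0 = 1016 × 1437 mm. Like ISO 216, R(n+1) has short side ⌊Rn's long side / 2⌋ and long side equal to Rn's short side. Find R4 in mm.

R1: ⌊1437/2⌋ × 1016 = 718 × 1016 mm
R2: ⌊1016/2⌋ × 718 = 508 × 718 mm
R3: ⌊718/2⌋ × 508 = 359 × 508 mm
R4: ⌊508/2⌋ × 359 = 254 × 359 mm

254 × 359 mm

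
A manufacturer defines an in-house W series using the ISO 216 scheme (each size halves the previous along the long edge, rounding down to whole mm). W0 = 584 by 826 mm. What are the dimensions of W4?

146 × 206 mm

W1: ⌊826/2⌋ × 584 = 413 × 584 mm
W2: ⌊584/2⌋ × 413 = 292 × 413 mm
W3: ⌊413/2⌋ × 292 = 206 × 292 mm
W4: ⌊292/2⌋ × 206 = 146 × 206 mm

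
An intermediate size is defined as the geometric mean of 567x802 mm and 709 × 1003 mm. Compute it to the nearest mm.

Short side: √(567 · 709) = √402003 ≈ 634.0 → 634 mm
Long side: √(802 · 1003) = √804406 ≈ 896.9 → 897 mm

634 × 897 mm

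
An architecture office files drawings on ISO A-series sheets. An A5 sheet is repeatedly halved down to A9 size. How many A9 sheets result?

Each ISO step halves the sheet: 1 × A5 → 2 × A6 → 4 × A7 → 8 × A8 → …
From A5 to A9 is 4 halving steps: 2^4 = 16.

16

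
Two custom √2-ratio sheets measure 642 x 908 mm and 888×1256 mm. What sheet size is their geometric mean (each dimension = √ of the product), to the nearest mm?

Short side: √(642 · 888) = √570096 ≈ 755.0 → 755 mm
Long side: √(908 · 1256) = √1140448 ≈ 1067.9 → 1068 mm

755 × 1068 mm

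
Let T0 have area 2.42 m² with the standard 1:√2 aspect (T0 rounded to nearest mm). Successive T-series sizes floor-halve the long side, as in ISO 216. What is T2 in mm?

654 × 925 mm

Let T0's short side be w mm. w · w√2 = 2.42 m² = 2,420,000 mm², so w ≈ 1308.1 mm and w√2 ≈ 1850.0 mm → T0 = 1308 × 1850 mm.
T1: ⌊1850/2⌋ × 1308 = 925 × 1308 mm
T2: ⌊1308/2⌋ × 925 = 654 × 925 mm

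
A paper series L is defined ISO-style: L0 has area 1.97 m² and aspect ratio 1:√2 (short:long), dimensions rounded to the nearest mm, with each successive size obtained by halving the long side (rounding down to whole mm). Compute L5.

Let L0's short side be w mm. w · w√2 = 1.97 m² = 1,970,000 mm², so w ≈ 1180.3 mm and w√2 ≈ 1669.1 mm → L0 = 1180 × 1669 mm.
L1: ⌊1669/2⌋ × 1180 = 834 × 1180 mm
L2: ⌊1180/2⌋ × 834 = 590 × 834 mm
L3: ⌊834/2⌋ × 590 = 417 × 590 mm
L4: ⌊590/2⌋ × 417 = 295 × 417 mm
L5: ⌊417/2⌋ × 295 = 208 × 295 mm

208 × 295 mm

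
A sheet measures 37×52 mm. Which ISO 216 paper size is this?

Aspect ratio 52/37 ≈ 1.405 — close to the ISO √2 ≈ 1.414.
In the A-series (A0 area = 1 m²): A9 = 37 × 52 mm.

A9 (37 × 52 mm)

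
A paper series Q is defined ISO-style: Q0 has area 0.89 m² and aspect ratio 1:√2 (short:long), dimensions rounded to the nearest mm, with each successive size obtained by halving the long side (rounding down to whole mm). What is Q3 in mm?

Let Q0's short side be w mm. w · w√2 = 0.89 m² = 890,000 mm², so w ≈ 793.3 mm and w√2 ≈ 1121.9 mm → Q0 = 793 × 1122 mm.
Q1: ⌊1122/2⌋ × 793 = 561 × 793 mm
Q2: ⌊793/2⌋ × 561 = 396 × 561 mm
Q3: ⌊561/2⌋ × 396 = 280 × 396 mm

280 × 396 mm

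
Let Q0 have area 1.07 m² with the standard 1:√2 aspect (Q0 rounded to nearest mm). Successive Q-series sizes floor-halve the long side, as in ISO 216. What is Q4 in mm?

Let Q0's short side be w mm. w · w√2 = 1.07 m² = 1,070,000 mm², so w ≈ 869.8 mm and w√2 ≈ 1230.1 mm → Q0 = 870 × 1230 mm.
Q1: ⌊1230/2⌋ × 870 = 615 × 870 mm
Q2: ⌊870/2⌋ × 615 = 435 × 615 mm
Q3: ⌊615/2⌋ × 435 = 307 × 435 mm
Q4: ⌊435/2⌋ × 307 = 217 × 307 mm

217 × 307 mm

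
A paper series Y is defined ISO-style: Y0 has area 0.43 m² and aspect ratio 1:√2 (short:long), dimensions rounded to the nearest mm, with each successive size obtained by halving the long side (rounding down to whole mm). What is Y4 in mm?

Let Y0's short side be w mm. w · w√2 = 0.43 m² = 430,000 mm², so w ≈ 551.4 mm and w√2 ≈ 779.8 mm → Y0 = 551 × 780 mm.
Y1: ⌊780/2⌋ × 551 = 390 × 551 mm
Y2: ⌊551/2⌋ × 390 = 275 × 390 mm
Y3: ⌊390/2⌋ × 275 = 195 × 275 mm
Y4: ⌊275/2⌋ × 195 = 137 × 195 mm

137 × 195 mm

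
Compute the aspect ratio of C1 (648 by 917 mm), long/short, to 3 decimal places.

1.415

917 / 648 = 1.415
Matches √2 ≈ 1.414 — the ISO 216 defining ratio.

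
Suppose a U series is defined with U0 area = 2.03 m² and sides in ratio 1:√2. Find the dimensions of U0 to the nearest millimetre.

1198 × 1694 mm

Let the short side be w mm. Then w · w√2 = 2.03 m² = 2,030,000 mm².
w² = 2,030,000/√2, so w ≈ 1198.1 mm; long side = w√2 ≈ 1694.4 mm.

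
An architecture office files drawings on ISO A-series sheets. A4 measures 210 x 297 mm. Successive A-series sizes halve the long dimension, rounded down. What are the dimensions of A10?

A5: ⌊297/2⌋ × 210 = 148 × 210 mm
A6: ⌊210/2⌋ × 148 = 105 × 148 mm
A7: ⌊148/2⌋ × 105 = 74 × 105 mm
A8: ⌊105/2⌋ × 74 = 52 × 74 mm
A9: ⌊74/2⌋ × 52 = 37 × 52 mm
A10: ⌊52/2⌋ × 37 = 26 × 37 mm

26 × 37 mm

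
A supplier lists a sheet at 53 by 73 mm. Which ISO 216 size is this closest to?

Aspect ratio 73/53 ≈ 1.377 (ISO target is √2 ≈ 1.414).
In the A-series (A0 area = 1 m²): A8 = 52 × 74 mm.
Off by 2 mm total — nearest standard size.

A8 (52 × 74 mm)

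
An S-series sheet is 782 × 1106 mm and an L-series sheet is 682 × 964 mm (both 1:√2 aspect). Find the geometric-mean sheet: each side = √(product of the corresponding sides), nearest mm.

730 × 1033 mm

Short side: √(782 · 682) = √533324 ≈ 730.3 → 730 mm
Long side: √(1106 · 964) = √1066184 ≈ 1032.6 → 1033 mm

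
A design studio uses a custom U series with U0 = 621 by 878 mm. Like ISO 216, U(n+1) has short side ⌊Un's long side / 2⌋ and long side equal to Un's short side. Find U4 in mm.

155 × 219 mm

U1: ⌊878/2⌋ × 621 = 439 × 621 mm
U2: ⌊621/2⌋ × 439 = 310 × 439 mm
U3: ⌊439/2⌋ × 310 = 219 × 310 mm
U4: ⌊310/2⌋ × 219 = 155 × 219 mm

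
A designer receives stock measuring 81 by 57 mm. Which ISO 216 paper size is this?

C8 (57 × 81 mm)

Aspect ratio 81/57 ≈ 1.421 — close to the ISO √2 ≈ 1.414.
In the C-series (envelope sizes, between A and B): C8 = 57 × 81 mm.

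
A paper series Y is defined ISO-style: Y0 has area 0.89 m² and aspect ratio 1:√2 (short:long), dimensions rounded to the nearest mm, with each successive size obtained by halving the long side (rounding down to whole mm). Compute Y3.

280 × 396 mm

Let Y0's short side be w mm. w · w√2 = 0.89 m² = 890,000 mm², so w ≈ 793.3 mm and w√2 ≈ 1121.9 mm → Y0 = 793 × 1122 mm.
Y1: ⌊1122/2⌋ × 793 = 561 × 793 mm
Y2: ⌊793/2⌋ × 561 = 396 × 561 mm
Y3: ⌊561/2⌋ × 396 = 280 × 396 mm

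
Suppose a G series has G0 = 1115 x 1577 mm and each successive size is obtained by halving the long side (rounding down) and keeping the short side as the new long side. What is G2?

557 × 788 mm

G1: ⌊1577/2⌋ × 1115 = 788 × 1115 mm
G2: ⌊1115/2⌋ × 788 = 557 × 788 mm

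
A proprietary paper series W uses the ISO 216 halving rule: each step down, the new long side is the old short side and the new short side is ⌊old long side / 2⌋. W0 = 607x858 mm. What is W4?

W1 = 429 × 607 mm (from W0 by 1 halving).
W2: ⌊607/2⌋ × 429 = 303 × 429 mm
W3: ⌊429/2⌋ × 303 = 214 × 303 mm
W4: ⌊303/2⌋ × 214 = 151 × 214 mm

151 × 214 mm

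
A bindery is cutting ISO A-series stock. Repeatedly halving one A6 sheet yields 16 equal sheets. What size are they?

16 = 2^4, so 4 halving steps.
A6 → A7 → … → A10 after 4 steps.

A10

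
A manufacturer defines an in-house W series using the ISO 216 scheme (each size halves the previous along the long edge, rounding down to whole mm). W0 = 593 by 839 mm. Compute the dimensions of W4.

148 × 209 mm

W1: ⌊839/2⌋ × 593 = 419 × 593 mm
W2: ⌊593/2⌋ × 419 = 296 × 419 mm
W3: ⌊419/2⌋ × 296 = 209 × 296 mm
W4: ⌊296/2⌋ × 209 = 148 × 209 mm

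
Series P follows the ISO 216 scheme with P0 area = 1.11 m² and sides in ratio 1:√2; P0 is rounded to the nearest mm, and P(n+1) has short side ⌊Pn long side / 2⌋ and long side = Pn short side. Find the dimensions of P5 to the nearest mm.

156 × 221 mm

Let P0's short side be w mm. w · w√2 = 1.11 m² = 1,110,000 mm², so w ≈ 885.9 mm and w√2 ≈ 1252.9 mm → P0 = 886 × 1253 mm.
P1: ⌊1253/2⌋ × 886 = 626 × 886 mm
P2: ⌊886/2⌋ × 626 = 443 × 626 mm
P3: ⌊626/2⌋ × 443 = 313 × 443 mm
P4: ⌊443/2⌋ × 313 = 221 × 313 mm
P5: ⌊313/2⌋ × 221 = 156 × 221 mm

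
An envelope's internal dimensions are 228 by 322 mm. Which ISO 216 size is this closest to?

C4 (229 × 324 mm)

Aspect ratio 322/228 ≈ 1.412 — close to the ISO √2 ≈ 1.414.
In the C-series (envelope sizes, between A and B): C4 = 229 × 324 mm.
Off by 3 mm total — nearest standard size.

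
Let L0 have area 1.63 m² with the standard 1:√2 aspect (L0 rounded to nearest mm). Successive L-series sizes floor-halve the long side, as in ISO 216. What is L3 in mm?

Let L0's short side be w mm. w · w√2 = 1.63 m² = 1,630,000 mm², so w ≈ 1073.6 mm and w√2 ≈ 1518.3 mm → L0 = 1074 × 1518 mm.
L1: ⌊1518/2⌋ × 1074 = 759 × 1074 mm
L2: ⌊1074/2⌋ × 759 = 537 × 759 mm
L3: ⌊759/2⌋ × 537 = 379 × 537 mm

379 × 537 mm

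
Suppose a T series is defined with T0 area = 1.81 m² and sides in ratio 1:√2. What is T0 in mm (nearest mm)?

1131 × 1600 mm

Let the short side be w mm. Then w · w√2 = 1.81 m² = 1,810,000 mm².
w² = 1,810,000/√2, so w ≈ 1131.3 mm; long side = w√2 ≈ 1599.9 mm.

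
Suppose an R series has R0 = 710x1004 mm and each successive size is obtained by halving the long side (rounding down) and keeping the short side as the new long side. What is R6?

R1 = 502 × 710 mm (from R0 by 1 halving).
R2: ⌊710/2⌋ × 502 = 355 × 502 mm
R3: ⌊502/2⌋ × 355 = 251 × 355 mm
R4: ⌊355/2⌋ × 251 = 177 × 251 mm
R5: ⌊251/2⌋ × 177 = 125 × 177 mm
R6: ⌊177/2⌋ × 125 = 88 × 125 mm

88 × 125 mm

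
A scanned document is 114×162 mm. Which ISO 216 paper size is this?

C6 (114 × 162 mm)

Aspect ratio 162/114 ≈ 1.421 — close to the ISO √2 ≈ 1.414.
In the C-series (envelope sizes, between A and B): C6 = 114 × 162 mm.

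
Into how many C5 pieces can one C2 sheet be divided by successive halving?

Each ISO step halves the sheet: 1 × C2 → 2 × C3 → 4 × C4 → 8 × C5
From C2 to C5 is 3 halving steps: 2^3 = 8.

8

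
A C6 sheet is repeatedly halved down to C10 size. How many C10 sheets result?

16

C6 = 114 × 162 mm; C10 = 28 × 40 mm.
Each halving step doubles the count; 4 steps from C6 to C10.
2^4 = 16.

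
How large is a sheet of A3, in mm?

297 × 420 mm

A0 = 841 × 1189 mm (A0 has area 1 m², aspect 1:√2).
A1: ⌊1189/2⌋ × 841 = 594 × 841 mm
A2: ⌊841/2⌋ × 594 = 420 × 594 mm
A3: ⌊594/2⌋ × 420 = 297 × 420 mm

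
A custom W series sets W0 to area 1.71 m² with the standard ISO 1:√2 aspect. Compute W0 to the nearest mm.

Let the short side be w mm. Then w · w√2 = 1.71 m² = 1,710,000 mm².
w² = 1,710,000/√2, so w ≈ 1099.6 mm; long side = w√2 ≈ 1555.1 mm.

1100 × 1555 mm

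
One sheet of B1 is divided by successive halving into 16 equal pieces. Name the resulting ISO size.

16 = 2^4, so 4 halving steps.
B1 → B2 → … → B5 after 4 steps.

B5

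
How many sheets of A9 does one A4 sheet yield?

32

Each ISO step halves the sheet: 1 × A4 → 2 × A5 → 4 × A6 → 8 × A7 → …
From A4 to A9 is 5 halving steps: 2^5 = 32.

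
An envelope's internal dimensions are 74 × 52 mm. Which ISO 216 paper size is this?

A8 (52 × 74 mm)

Aspect ratio 74/52 ≈ 1.423 — close to the ISO √2 ≈ 1.414.
In the A-series (A0 area = 1 m²): A8 = 52 × 74 mm.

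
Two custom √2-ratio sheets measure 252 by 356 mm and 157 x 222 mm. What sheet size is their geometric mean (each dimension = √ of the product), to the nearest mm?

Short side: √(252 · 157) = √39564 ≈ 198.9 → 199 mm
Long side: √(356 · 222) = √79032 ≈ 281.1 → 281 mm

199 × 281 mm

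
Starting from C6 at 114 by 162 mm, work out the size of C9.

40 × 57 mm

C7: ⌊162/2⌋ × 114 = 81 × 114 mm
C8: ⌊114/2⌋ × 81 = 57 × 81 mm
C9: ⌊81/2⌋ × 57 = 40 × 57 mm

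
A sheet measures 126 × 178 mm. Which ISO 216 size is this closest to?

Aspect ratio 178/126 ≈ 1.413 — close to the ISO √2 ≈ 1.414.
In the B-series (B0 = 1000 × 1414 mm): B6 = 125 × 176 mm.
Off by 3 mm total — nearest standard size.

B6 (125 × 176 mm)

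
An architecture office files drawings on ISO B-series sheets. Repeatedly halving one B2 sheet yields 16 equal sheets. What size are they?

B6

16 = 2^4, so 4 halving steps.
B2 → B3 → … → B6 after 4 steps.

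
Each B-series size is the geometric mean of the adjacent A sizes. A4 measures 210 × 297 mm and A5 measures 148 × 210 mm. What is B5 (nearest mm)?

176 × 250 mm

Short side: √(210 · 148) = √31080 ≈ 176.3 → 176 mm
Long side: √(297 · 210) = √62370 ≈ 249.7 → 250 mm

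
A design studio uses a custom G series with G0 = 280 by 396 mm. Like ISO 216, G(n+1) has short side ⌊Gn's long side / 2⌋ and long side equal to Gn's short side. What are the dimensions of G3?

99 × 140 mm

G1: ⌊396/2⌋ × 280 = 198 × 280 mm
G2: ⌊280/2⌋ × 198 = 140 × 198 mm
G3: ⌊198/2⌋ × 140 = 99 × 140 mm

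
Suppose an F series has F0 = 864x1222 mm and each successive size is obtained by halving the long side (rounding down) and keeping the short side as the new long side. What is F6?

108 × 152 mm

F1: ⌊1222/2⌋ × 864 = 611 × 864 mm
F2: ⌊864/2⌋ × 611 = 432 × 611 mm
F3: ⌊611/2⌋ × 432 = 305 × 432 mm
F4: ⌊432/2⌋ × 305 = 216 × 305 mm
F5: ⌊305/2⌋ × 216 = 152 × 216 mm
F6: ⌊216/2⌋ × 152 = 108 × 152 mm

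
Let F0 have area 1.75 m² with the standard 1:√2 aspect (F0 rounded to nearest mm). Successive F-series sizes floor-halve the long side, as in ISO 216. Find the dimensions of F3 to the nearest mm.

393 × 556 mm

Let F0's short side be w mm. w · w√2 = 1.75 m² = 1,750,000 mm², so w ≈ 1112.4 mm and w√2 ≈ 1573.2 mm → F0 = 1112 × 1573 mm.
F1: ⌊1573/2⌋ × 1112 = 786 × 1112 mm
F2: ⌊1112/2⌋ × 786 = 556 × 786 mm
F3: ⌊786/2⌋ × 556 = 393 × 556 mm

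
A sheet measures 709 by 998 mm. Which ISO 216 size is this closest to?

Aspect ratio 998/709 ≈ 1.408 — close to the ISO √2 ≈ 1.414.
In the B-series (B0 = 1000 × 1414 mm): B1 = 707 × 1000 mm.
Off by 4 mm total — nearest standard size.

B1 (707 × 1000 mm)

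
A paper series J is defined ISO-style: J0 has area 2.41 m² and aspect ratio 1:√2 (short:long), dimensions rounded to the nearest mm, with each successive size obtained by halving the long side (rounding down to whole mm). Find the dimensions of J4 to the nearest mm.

Let J0's short side be w mm. w · w√2 = 2.41 m² = 2,410,000 mm², so w ≈ 1305.4 mm and w√2 ≈ 1846.1 mm → J0 = 1305 × 1846 mm.
J1: ⌊1846/2⌋ × 1305 = 923 × 1305 mm
J2: ⌊1305/2⌋ × 923 = 652 × 923 mm
J3: ⌊923/2⌋ × 652 = 461 × 652 mm
J4: ⌊652/2⌋ × 461 = 326 × 461 mm

326 × 461 mm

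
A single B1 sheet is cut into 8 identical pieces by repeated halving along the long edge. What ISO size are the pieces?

B4

8 = 2^3, so 3 halving steps.
B1 → B2 → … → B4 after 3 steps.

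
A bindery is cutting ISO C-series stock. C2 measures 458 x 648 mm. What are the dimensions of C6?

C3: ⌊648/2⌋ × 458 = 324 × 458 mm
C4: ⌊458/2⌋ × 324 = 229 × 324 mm
C5: ⌊324/2⌋ × 229 = 162 × 229 mm
C6: ⌊229/2⌋ × 162 = 114 × 162 mm

114 × 162 mm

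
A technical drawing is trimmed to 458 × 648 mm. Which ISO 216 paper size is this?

C2 (458 × 648 mm)

Aspect ratio 648/458 ≈ 1.415 — close to the ISO √2 ≈ 1.414.
In the C-series (envelope sizes, between A and B): C2 = 458 × 648 mm.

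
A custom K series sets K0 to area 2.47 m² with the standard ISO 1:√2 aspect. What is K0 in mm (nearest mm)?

Let the short side be w mm. Then w · w√2 = 2.47 m² = 2,470,000 mm².
w² = 2,470,000/√2, so w ≈ 1321.6 mm; long side = w√2 ≈ 1869.0 mm.

1322 × 1869 mm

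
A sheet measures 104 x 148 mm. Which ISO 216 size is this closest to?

Aspect ratio 148/104 ≈ 1.423 — close to the ISO √2 ≈ 1.414.
In the A-series (A0 area = 1 m²): A6 = 105 × 148 mm.
Off by 1 mm total — nearest standard size.

A6 (105 × 148 mm)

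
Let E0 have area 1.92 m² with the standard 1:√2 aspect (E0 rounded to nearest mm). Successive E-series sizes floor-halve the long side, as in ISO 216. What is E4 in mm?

Let E0's short side be w mm. w · w√2 = 1.92 m² = 1,920,000 mm², so w ≈ 1165.2 mm and w√2 ≈ 1647.8 mm → E0 = 1165 × 1648 mm.
E1: ⌊1648/2⌋ × 1165 = 824 × 1165 mm
E2: ⌊1165/2⌋ × 824 = 582 × 824 mm
E3: ⌊824/2⌋ × 582 = 412 × 582 mm
E4: ⌊582/2⌋ × 412 = 291 × 412 mm

291 × 412 mm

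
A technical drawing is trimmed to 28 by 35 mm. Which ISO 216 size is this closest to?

A10 (26 × 37 mm)

Aspect ratio 35/28 ≈ 1.250 (ISO target is √2 ≈ 1.414).
In the A-series (A0 area = 1 m²): A10 = 26 × 37 mm.
Off by 4 mm total — nearest standard size.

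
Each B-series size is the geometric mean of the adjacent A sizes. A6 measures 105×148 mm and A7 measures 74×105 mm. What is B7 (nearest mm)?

88 × 125 mm

Short side: √(105 · 74) = √7770 ≈ 88.1 → 88 mm
Long side: √(148 · 105) = √15540 ≈ 124.7 → 125 mm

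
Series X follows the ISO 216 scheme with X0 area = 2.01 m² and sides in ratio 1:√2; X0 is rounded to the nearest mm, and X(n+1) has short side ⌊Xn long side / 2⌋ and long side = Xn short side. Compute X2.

596 × 843 mm

Let X0's short side be w mm. w · w√2 = 2.01 m² = 2,010,000 mm², so w ≈ 1192.2 mm and w√2 ≈ 1686.0 mm → X0 = 1192 × 1686 mm.
X1: ⌊1686/2⌋ × 1192 = 843 × 1192 mm
X2: ⌊1192/2⌋ × 843 = 596 × 843 mm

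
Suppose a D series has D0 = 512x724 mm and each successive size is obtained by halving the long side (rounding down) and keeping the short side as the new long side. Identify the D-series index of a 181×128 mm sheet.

D0: 512 × 724 mm
D1: 362 × 512 mm
D2: 256 × 362 mm
D3: 181 × 256 mm
D4: 128 × 181 mm
D5: 90 × 128 mm
→ matches D4.

D4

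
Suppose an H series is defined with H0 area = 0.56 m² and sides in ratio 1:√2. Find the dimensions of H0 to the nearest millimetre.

Let the short side be w mm. Then w · w√2 = 0.56 m² = 560,000 mm².
w² = 560,000/√2, so w ≈ 629.3 mm; long side = w√2 ≈ 889.9 mm.

629 × 890 mm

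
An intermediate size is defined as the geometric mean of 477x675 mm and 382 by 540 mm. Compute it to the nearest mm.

427 × 604 mm

Short side: √(477 · 382) = √182214 ≈ 426.9 → 427 mm
Long side: √(675 · 540) = √364500 ≈ 603.7 → 604 mm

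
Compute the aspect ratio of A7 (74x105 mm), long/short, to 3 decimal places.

1.419

105 / 74 = 1.419
ISO 216 targets √2 ≈ 1.414; the +0.005 deviation is from mm rounding.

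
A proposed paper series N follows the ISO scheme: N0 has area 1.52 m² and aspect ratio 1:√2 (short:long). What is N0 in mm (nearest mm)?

1037 × 1466 mm

Let the short side be w mm. Then w · w√2 = 1.52 m² = 1,520,000 mm².
w² = 1,520,000/√2, so w ≈ 1036.7 mm; long side = w√2 ≈ 1466.2 mm.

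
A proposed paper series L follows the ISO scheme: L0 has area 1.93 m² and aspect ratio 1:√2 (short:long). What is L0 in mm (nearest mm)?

Let the short side be w mm. Then w · w√2 = 1.93 m² = 1,930,000 mm².
w² = 1,930,000/√2, so w ≈ 1168.2 mm; long side = w√2 ≈ 1652.1 mm.

1168 × 1652 mm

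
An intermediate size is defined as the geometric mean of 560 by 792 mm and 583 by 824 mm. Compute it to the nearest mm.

Short side: √(560 · 583) = √326480 ≈ 571.4 → 571 mm
Long side: √(792 · 824) = √652608 ≈ 807.8 → 808 mm

571 × 808 mm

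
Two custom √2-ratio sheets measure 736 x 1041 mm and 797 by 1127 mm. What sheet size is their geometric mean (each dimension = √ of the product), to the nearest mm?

Short side: √(736 · 797) = √586592 ≈ 765.9 → 766 mm
Long side: √(1041 · 1127) = √1173207 ≈ 1083.1 → 1083 mm

766 × 1083 mm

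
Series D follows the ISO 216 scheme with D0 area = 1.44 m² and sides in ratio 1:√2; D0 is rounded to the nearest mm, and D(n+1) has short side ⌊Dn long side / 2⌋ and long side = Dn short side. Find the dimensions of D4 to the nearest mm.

252 × 356 mm

Let D0's short side be w mm. w · w√2 = 1.44 m² = 1,440,000 mm², so w ≈ 1009.1 mm and w√2 ≈ 1427.0 mm → D0 = 1009 × 1427 mm.
D1: ⌊1427/2⌋ × 1009 = 713 × 1009 mm
D2: ⌊1009/2⌋ × 713 = 504 × 713 mm
D3: ⌊713/2⌋ × 504 = 356 × 504 mm
D4: ⌊504/2⌋ × 356 = 252 × 356 mm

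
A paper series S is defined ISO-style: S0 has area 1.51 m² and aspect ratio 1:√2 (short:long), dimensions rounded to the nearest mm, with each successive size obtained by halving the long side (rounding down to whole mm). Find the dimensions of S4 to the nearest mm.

258 × 365 mm

Let S0's short side be w mm. w · w√2 = 1.51 m² = 1,510,000 mm², so w ≈ 1033.3 mm and w√2 ≈ 1461.3 mm → S0 = 1033 × 1461 mm.
S1: ⌊1461/2⌋ × 1033 = 730 × 1033 mm
S2: ⌊1033/2⌋ × 730 = 516 × 730 mm
S3: ⌊730/2⌋ × 516 = 365 × 516 mm
S4: ⌊516/2⌋ × 365 = 258 × 365 mm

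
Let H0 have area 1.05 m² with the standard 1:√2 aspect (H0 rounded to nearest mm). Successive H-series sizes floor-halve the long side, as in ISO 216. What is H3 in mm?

304 × 431 mm

Let H0's short side be w mm. w · w√2 = 1.05 m² = 1,050,000 mm², so w ≈ 861.7 mm and w√2 ≈ 1218.6 mm → H0 = 862 × 1219 mm.
H1: ⌊1219/2⌋ × 862 = 609 × 862 mm
H2: ⌊862/2⌋ × 609 = 431 × 609 mm
H3: ⌊609/2⌋ × 431 = 304 × 431 mm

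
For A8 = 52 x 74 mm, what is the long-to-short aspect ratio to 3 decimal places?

74 / 52 = 1.423
ISO 216 targets √2 ≈ 1.414; the +0.009 deviation is from mm rounding.

1.423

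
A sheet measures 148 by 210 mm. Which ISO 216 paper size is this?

Aspect ratio 210/148 ≈ 1.419 — close to the ISO √2 ≈ 1.414.
In the A-series (A0 area = 1 m²): A5 = 148 × 210 mm.

A5 (148 × 210 mm)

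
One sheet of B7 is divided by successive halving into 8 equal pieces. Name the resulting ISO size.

8 = 2^3, so 3 halving steps.
B7 → B8 → … → B10 after 3 steps.

B10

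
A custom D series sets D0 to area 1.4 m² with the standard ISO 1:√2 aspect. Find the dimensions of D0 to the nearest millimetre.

995 × 1407 mm

Let the short side be w mm. Then w · w√2 = 1.4 m² = 1,400,000 mm².
w² = 1,400,000/√2, so w ≈ 995.0 mm; long side = w√2 ≈ 1407.1 mm.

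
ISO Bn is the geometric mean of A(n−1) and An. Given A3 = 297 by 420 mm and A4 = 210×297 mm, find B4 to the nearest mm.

Short side: √(297 · 210) = √62370 ≈ 249.7 → 250 mm
Long side: √(420 · 297) = √124740 ≈ 353.2 → 353 mm

250 × 353 mm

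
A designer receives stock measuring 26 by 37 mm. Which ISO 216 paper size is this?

Aspect ratio 37/26 ≈ 1.423 — close to the ISO √2 ≈ 1.414.
In the A-series (A0 area = 1 m²): A10 = 26 × 37 mm.

A10 (26 × 37 mm)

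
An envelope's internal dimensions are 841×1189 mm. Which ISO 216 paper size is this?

Aspect ratio 1189/841 ≈ 1.414 — close to the ISO √2 ≈ 1.414.
In the A-series (A0 area = 1 m²): A0 = 841 × 1189 mm.

A0 (841 × 1189 mm)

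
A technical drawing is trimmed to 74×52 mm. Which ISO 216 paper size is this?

A8 (52 × 74 mm)

Aspect ratio 74/52 ≈ 1.423 — close to the ISO √2 ≈ 1.414.
In the A-series (A0 area = 1 m²): A8 = 52 × 74 mm.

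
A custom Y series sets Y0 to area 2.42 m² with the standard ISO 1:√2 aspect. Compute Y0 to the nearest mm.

Let the short side be w mm. Then w · w√2 = 2.42 m² = 2,420,000 mm².
w² = 2,420,000/√2, so w ≈ 1308.1 mm; long side = w√2 ≈ 1850.0 mm.

1308 × 1850 mm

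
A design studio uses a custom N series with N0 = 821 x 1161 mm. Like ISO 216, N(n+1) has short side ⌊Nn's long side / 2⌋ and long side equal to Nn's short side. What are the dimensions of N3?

N1: ⌊1161/2⌋ × 821 = 580 × 821 mm
N2: ⌊821/2⌋ × 580 = 410 × 580 mm
N3: ⌊580/2⌋ × 410 = 290 × 410 mm

290 × 410 mm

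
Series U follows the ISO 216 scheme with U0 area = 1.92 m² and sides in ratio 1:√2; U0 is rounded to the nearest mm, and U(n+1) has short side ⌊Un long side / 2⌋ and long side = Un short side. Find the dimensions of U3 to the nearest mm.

Let U0's short side be w mm. w · w√2 = 1.92 m² = 1,920,000 mm², so w ≈ 1165.2 mm and w√2 ≈ 1647.8 mm → U0 = 1165 × 1648 mm.
U1: ⌊1648/2⌋ × 1165 = 824 × 1165 mm
U2: ⌊1165/2⌋ × 824 = 582 × 824 mm
U3: ⌊824/2⌋ × 582 = 412 × 582 mm

412 × 582 mm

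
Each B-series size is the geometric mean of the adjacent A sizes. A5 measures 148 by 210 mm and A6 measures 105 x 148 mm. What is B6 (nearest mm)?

125 × 176 mm

Short side: √(148 · 105) = √15540 ≈ 124.7 → 125 mm
Long side: √(210 · 148) = √31080 ≈ 176.3 → 176 mm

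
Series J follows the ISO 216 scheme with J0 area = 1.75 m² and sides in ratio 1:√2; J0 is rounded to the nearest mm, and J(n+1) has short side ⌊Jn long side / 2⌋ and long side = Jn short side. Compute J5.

Let J0's short side be w mm. w · w√2 = 1.75 m² = 1,750,000 mm², so w ≈ 1112.4 mm and w√2 ≈ 1573.2 mm → J0 = 1112 × 1573 mm.
J1: ⌊1573/2⌋ × 1112 = 786 × 1112 mm
J2: ⌊1112/2⌋ × 786 = 556 × 786 mm
J3: ⌊786/2⌋ × 556 = 393 × 556 mm
J4: ⌊556/2⌋ × 393 = 278 × 393 mm
J5: ⌊393/2⌋ × 278 = 196 × 278 mm

196 × 278 mm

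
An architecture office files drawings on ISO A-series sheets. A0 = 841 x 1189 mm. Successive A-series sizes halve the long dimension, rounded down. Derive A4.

210 × 297 mm

A1: ⌊1189/2⌋ × 841 = 594 × 841 mm
A2: ⌊841/2⌋ × 594 = 420 × 594 mm
A3: ⌊594/2⌋ × 420 = 297 × 420 mm
A4: ⌊420/2⌋ × 297 = 210 × 297 mm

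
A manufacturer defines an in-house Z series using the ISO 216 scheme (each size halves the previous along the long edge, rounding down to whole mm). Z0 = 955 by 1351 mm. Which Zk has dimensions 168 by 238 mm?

Z5

Z0: 955 × 1351 mm
Z1: 675 × 955 mm
Z2: 477 × 675 mm
Z3: 337 × 477 mm
Z4: 238 × 337 mm
Z5: 168 × 238 mm
Z6: 119 × 168 mm
→ matches Z5.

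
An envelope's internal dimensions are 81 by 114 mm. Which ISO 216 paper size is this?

Aspect ratio 114/81 ≈ 1.407 — close to the ISO √2 ≈ 1.414.
In the C-series (envelope sizes, between A and B): C7 = 81 × 114 mm.

C7 (81 × 114 mm)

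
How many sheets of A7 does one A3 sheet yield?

Each ISO step halves the sheet: 1 × A3 → 2 × A4 → 4 × A5 → 8 × A6 → …
From A3 to A7 is 4 halving steps: 2^4 = 16.

16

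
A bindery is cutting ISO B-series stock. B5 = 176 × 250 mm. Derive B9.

44 × 62 mm

B6: ⌊250/2⌋ × 176 = 125 × 176 mm
B7: ⌊176/2⌋ × 125 = 88 × 125 mm
B8: ⌊125/2⌋ × 88 = 62 × 88 mm
B9: ⌊88/2⌋ × 62 = 44 × 62 mm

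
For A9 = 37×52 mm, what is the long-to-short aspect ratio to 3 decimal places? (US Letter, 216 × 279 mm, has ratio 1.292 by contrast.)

52 / 37 = 1.405
ISO 216 targets √2 ≈ 1.414; the -0.009 deviation is from mm rounding.

1.405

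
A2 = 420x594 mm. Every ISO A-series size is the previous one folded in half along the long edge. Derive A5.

148 × 210 mm

A3: ⌊594/2⌋ × 420 = 297 × 420 mm
A4: ⌊420/2⌋ × 297 = 210 × 297 mm
A5: ⌊297/2⌋ × 210 = 148 × 210 mm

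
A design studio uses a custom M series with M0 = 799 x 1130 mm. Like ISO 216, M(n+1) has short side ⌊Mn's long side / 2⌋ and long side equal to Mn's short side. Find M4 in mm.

199 × 282 mm

M1: ⌊1130/2⌋ × 799 = 565 × 799 mm
M2: ⌊799/2⌋ × 565 = 399 × 565 mm
M3: ⌊565/2⌋ × 399 = 282 × 399 mm
M4: ⌊399/2⌋ × 282 = 199 × 282 mm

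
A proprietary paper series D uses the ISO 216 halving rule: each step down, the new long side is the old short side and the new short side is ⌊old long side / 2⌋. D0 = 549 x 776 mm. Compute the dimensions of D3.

194 × 274 mm

D1: ⌊776/2⌋ × 549 = 388 × 549 mm
D2: ⌊549/2⌋ × 388 = 274 × 388 mm
D3: ⌊388/2⌋ × 274 = 194 × 274 mm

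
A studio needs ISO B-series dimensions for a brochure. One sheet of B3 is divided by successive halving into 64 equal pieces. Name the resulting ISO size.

64 = 2^6, so 6 halving steps.
B3 → B4 → … → B9 after 6 steps.

B9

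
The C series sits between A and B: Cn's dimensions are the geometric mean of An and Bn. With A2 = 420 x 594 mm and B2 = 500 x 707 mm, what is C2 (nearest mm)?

Short side: √(420 · 500) = √210000 ≈ 458.3 → 458 mm
Long side: √(594 · 707) = √419958 ≈ 648.0 → 648 mm

458 × 648 mm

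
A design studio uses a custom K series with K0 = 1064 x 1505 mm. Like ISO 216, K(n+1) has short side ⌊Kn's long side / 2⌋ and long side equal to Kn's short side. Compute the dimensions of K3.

376 × 532 mm

K1: ⌊1505/2⌋ × 1064 = 752 × 1064 mm
K2: ⌊1064/2⌋ × 752 = 532 × 752 mm
K3: ⌊752/2⌋ × 532 = 376 × 532 mm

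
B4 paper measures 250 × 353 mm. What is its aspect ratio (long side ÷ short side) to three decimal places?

1.412

353 / 250 = 1.412
ISO 216 targets √2 ≈ 1.414; the -0.002 deviation is from mm rounding.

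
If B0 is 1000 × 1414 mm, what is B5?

B1: ⌊1414/2⌋ × 1000 = 707 × 1000 mm
B2: ⌊1000/2⌋ × 707 = 500 × 707 mm
B3: ⌊707/2⌋ × 500 = 353 × 500 mm
B4: ⌊500/2⌋ × 353 = 250 × 353 mm
B5: ⌊353/2⌋ × 250 = 176 × 250 mm

176 × 250 mm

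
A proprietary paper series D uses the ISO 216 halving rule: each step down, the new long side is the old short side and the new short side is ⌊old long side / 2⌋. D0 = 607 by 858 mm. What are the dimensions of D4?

D1: ⌊858/2⌋ × 607 = 429 × 607 mm
D2: ⌊607/2⌋ × 429 = 303 × 429 mm
D3: ⌊429/2⌋ × 303 = 214 × 303 mm
D4: ⌊303/2⌋ × 214 = 151 × 214 mm

151 × 214 mm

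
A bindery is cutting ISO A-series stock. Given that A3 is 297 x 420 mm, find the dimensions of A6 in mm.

A4: ⌊420/2⌋ × 297 = 210 × 297 mm
A5: ⌊297/2⌋ × 210 = 148 × 210 mm
A6: ⌊210/2⌋ × 148 = 105 × 148 mm

105 × 148 mm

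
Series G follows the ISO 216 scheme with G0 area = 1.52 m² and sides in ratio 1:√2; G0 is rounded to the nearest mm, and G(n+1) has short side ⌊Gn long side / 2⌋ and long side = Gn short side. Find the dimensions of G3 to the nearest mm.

Let G0's short side be w mm. w · w√2 = 1.52 m² = 1,520,000 mm², so w ≈ 1036.7 mm and w√2 ≈ 1466.2 mm → G0 = 1037 × 1466 mm.
G1: ⌊1466/2⌋ × 1037 = 733 × 1037 mm
G2: ⌊1037/2⌋ × 733 = 518 × 733 mm
G3: ⌊733/2⌋ × 518 = 366 × 518 mm

366 × 518 mm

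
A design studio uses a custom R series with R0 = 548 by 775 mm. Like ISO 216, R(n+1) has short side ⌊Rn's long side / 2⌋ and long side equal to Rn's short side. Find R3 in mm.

193 × 274 mm

R1: ⌊775/2⌋ × 548 = 387 × 548 mm
R2: ⌊548/2⌋ × 387 = 274 × 387 mm
R3: ⌊387/2⌋ × 274 = 193 × 274 mm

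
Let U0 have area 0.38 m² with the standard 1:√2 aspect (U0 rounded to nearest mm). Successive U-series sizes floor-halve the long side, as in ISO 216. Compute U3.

Let U0's short side be w mm. w · w√2 = 0.38 m² = 380,000 mm², so w ≈ 518.4 mm and w√2 ≈ 733.1 mm → U0 = 518 × 733 mm.
U1: ⌊733/2⌋ × 518 = 366 × 518 mm
U2: ⌊518/2⌋ × 366 = 259 × 366 mm
U3: ⌊366/2⌋ × 259 = 183 × 259 mm

183 × 259 mm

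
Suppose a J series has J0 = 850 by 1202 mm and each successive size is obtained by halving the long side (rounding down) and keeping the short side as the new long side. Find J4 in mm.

J1: ⌊1202/2⌋ × 850 = 601 × 850 mm
J2: ⌊850/2⌋ × 601 = 425 × 601 mm
J3: ⌊601/2⌋ × 425 = 300 × 425 mm
J4: ⌊425/2⌋ × 300 = 212 × 300 mm

212 × 300 mm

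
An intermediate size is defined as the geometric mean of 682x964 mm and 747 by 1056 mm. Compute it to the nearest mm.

714 × 1009 mm

Short side: √(682 · 747) = √509454 ≈ 713.8 → 714 mm
Long side: √(964 · 1056) = √1017984 ≈ 1009.0 → 1009 mm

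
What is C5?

C0 = 917 × 1297 mm (C0 is the geometric mean of A0 and B0, aspect 1:√2).
C1: ⌊1297/2⌋ × 917 = 648 × 917 mm
C2: ⌊917/2⌋ × 648 = 458 × 648 mm
C3: ⌊648/2⌋ × 458 = 324 × 458 mm
C4: ⌊458/2⌋ × 324 = 229 × 324 mm
C5: ⌊324/2⌋ × 229 = 162 × 229 mm

162 × 229 mm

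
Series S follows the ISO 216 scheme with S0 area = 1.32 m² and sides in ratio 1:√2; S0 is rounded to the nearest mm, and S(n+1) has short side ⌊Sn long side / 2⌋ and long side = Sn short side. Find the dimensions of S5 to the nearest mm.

Let S0's short side be w mm. w · w√2 = 1.32 m² = 1,320,000 mm², so w ≈ 966.1 mm and w√2 ≈ 1366.3 mm → S0 = 966 × 1366 mm.
S1: ⌊1366/2⌋ × 966 = 683 × 966 mm
S2: ⌊966/2⌋ × 683 = 483 × 683 mm
S3: ⌊683/2⌋ × 483 = 341 × 483 mm
S4: ⌊483/2⌋ × 341 = 241 × 341 mm
S5: ⌊341/2⌋ × 241 = 170 × 241 mm

170 × 241 mm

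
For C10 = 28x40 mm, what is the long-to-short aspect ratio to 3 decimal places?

40 / 28 = 1.429
ISO 216 targets √2 ≈ 1.414; the +0.014 deviation is from mm rounding.

1.429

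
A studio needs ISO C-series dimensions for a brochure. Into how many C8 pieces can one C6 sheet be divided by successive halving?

C6 = 114 × 162 mm; C8 = 57 × 81 mm.
Each halving step doubles the count; 2 steps from C6 to C8.
2^2 = 4.

4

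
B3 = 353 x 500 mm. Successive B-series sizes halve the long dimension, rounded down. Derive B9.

B4: ⌊500/2⌋ × 353 = 250 × 353 mm
B5: ⌊353/2⌋ × 250 = 176 × 250 mm
B6: ⌊250/2⌋ × 176 = 125 × 176 mm
B7: ⌊176/2⌋ × 125 = 88 × 125 mm
B8: ⌊125/2⌋ × 88 = 62 × 88 mm
B9: ⌊88/2⌋ × 62 = 44 × 62 mm

44 × 62 mm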